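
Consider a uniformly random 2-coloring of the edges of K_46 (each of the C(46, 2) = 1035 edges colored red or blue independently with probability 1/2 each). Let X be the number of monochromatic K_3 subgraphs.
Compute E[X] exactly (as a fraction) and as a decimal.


Let X = Σ_S X_S over the C(46, 3) = 15180 subsets S of size 3, where X_S = 1 if the K_3 on S is monochromatic.
For a fixed S, the K_3 on S has C(3, 2) = 3 edges. P[all 3 edges red] = (1/2)^3, and likewise for blue, so P[monochromatic] = 2·(1/2)^3 = 2^{1 − 3} = 1/4.
By linearity: E[X] = C(46, 3) · 2^{1 − 3} = 15180 · 1/4 = 3795.
Numerically: E[X] ≈ 3795.00000.

E[X] = C(46,3)·2^(1−C(3,2)) = 3795 ≈ 3795.00000.


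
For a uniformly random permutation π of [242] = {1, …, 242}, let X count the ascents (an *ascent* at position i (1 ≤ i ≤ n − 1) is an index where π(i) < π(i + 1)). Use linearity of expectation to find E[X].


Write X = Σ X_I over i = 1, …, 241, with X_I the indicator of one ascent.
There are 241 indicators.
For each fixed i, the pair (π(i), π(i+1)) is a uniformly random ordered pair of distinct values from {1, …, 242}; by symmetry P[π(i) < π(i+1)] = 1/2.
By linearity: E[X] = 241 · (1/2) = (242 − 1) · (1/2) = 241/2 ≈ 120.500.

E[X] = 241/2 = 120.500.


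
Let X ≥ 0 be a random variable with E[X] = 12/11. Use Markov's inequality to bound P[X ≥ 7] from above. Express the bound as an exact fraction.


μ = E[X] = 12/11, a = 7.
Markov: P[X ≥ 7] ≤ μ/a = (12/11)/7 = 12/77.
Numerically: ≈ 0.1558.
(Since a = 7 > μ = 1.0909, the bound 12/77 is < 1 and informative.)

P[X ≥ 7] ≤ 12/77 ≈ 0.1558.


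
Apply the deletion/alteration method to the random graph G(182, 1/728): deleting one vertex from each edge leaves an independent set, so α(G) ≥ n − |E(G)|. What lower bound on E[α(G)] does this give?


E[|E(G)|] = C(182, 2)·p = 16471 · (1/728) = 181/8.
E[α(G)] ≥ n − E[|E(G)|] = 182 − 181/8 = 1275/8.
Numerically: ≈ 159.375000.
(This is only a lower bound; the true E[α(G)] may be larger.)

E[α(G)] ≥ 1275/8 ≈ 159.375000.


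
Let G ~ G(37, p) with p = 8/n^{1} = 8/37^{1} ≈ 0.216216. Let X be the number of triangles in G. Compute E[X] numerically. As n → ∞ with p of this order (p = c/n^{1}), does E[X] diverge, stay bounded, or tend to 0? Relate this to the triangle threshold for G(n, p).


Number of potential triangles: C(37, 3) = 7770.
Each occurs with probability p³ ≈ (0.216216)³ ≈ 1.01079897e-02.
By linearity: E[X] = C(37, 3)·p³ ≈ 7770 · 1.01079897e-02 ≈ 78.539080.
Here α = 1, so p = 8/n is exactly at the triangle threshold p ~ 1/n. Asymptotically E[X] → c³/6 = 8³/6 = 256/3 ≈ 85.333333, a bounded constant. In this regime the triangle count is asymptotically Poisson(c³/6).

E[X] ≈ 78.539080; in regime p = Θ(1/n^{1}) E[X] stays bounded (at the triangle threshold p ~ 1/n).


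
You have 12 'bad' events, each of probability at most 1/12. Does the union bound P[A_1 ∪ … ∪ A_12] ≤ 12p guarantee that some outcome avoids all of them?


Union bound: P[∪_{i=1}^{12} A_i] ≤ Σ_i P[A_i] ≤ 12·p = 12·(1/12) = 1.
Numerically: 1 ≈ 1.0000.
Is 1 < 1? NO.
Since the bound 1 is ≥ 1, the union bound is uninformative here; it does NOT by itself certify existence.

12·p = 1 ≈ 1.0000; existence NOT certified by the union bound.


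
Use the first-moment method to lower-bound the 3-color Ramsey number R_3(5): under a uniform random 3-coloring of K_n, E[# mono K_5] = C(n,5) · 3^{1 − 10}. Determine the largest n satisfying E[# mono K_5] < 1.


We need C(n, 5) · 3^{1 − 10} < 1, i.e. C(n, 5) < 3^{10 − 1} = 19683.
Check values of n near the boundary:
  n = 15: C(15, 5) = 3003; 3003 < 19683? YES
  n = 16: C(16, 5) = 4368; 4368 < 19683? YES
  n = 17: C(17, 5) = 6188; 6188 < 19683? YES
  n = 18: C(18, 5) = 8568; 8568 < 19683? YES
  n = 19: C(19, 5) = 11628; 11628 < 19683? YES
  n = 20: C(20, 5) = 15504; 15504 < 19683? YES
  n = 21: C(21, 5) = 20349; 20349 < 19683? NO
  n = 22: C(22, 5) = 26334; 26334 < 19683? NO
The largest n with C(n, 5) < 19683 is n = 20 (where E[X] = 5168/6561 ≈ 0.7876848). Hence R_3(5) > 20, i.e. R_3(5) ≥ 21.

Largest n = 20; hence R_3(5) > 20.


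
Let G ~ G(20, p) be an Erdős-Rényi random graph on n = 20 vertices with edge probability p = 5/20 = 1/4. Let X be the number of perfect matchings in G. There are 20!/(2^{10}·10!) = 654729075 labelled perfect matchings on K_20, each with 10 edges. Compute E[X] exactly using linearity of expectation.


K_20 has 20!/(2^{10}·10!) = 654729075 labelled perfect matchings.
For each such perfect matching H, let X_H = 1 if all 10 edges of H are present in G. Then P[X_H = 1] = p^{10} = (1/4)^{10} = 1/1048576.
By linearity of expectation: E[X] = Σ_H E[X_H] = 654729075 · p^{10} = 654729075 · 1/1048576 = 654729075/1048576.
Numerically: E[X] ≈ 624.

E[X] = 654729075 · (1/4)^{10} = 654729075/1048576 ≈ 624.


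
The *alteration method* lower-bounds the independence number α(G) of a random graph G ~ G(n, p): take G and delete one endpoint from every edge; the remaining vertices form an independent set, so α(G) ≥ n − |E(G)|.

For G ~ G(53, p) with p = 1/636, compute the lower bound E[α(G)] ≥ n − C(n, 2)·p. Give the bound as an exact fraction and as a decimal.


E[|E(G)|] = C(53, 2)·p = 1378 · (1/636) = 13/6.
E[α(G)] ≥ n − E[|E(G)|] = 53 − 13/6 = 305/6.
Numerically: ≈ 50.83333.
(This is only a lower bound; the true E[α(G)] may be larger.)

E[α(G)] ≥ 305/6 ≈ 50.83333.


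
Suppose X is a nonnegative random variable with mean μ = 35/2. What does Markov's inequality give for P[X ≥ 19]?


μ = E[X] = 35/2, a = 19.
Markov: P[X ≥ 19] ≤ μ/a = (35/2)/19 = 35/38.
Numerically: ≈ 0.9211.
(Since a = 19 > μ = 17.5000, the bound 35/38 is < 1 and informative.)

P[X ≥ 19] ≤ 35/38 ≈ 0.9211.


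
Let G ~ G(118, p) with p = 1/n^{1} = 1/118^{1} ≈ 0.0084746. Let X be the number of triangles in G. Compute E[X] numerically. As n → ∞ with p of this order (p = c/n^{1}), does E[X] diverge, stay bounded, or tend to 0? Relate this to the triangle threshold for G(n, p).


Number of potential triangles: C(118, 3) = 266916.
Each occurs with probability p³ ≈ (0.0084746)³ ≈ 6.0863087e-07.
By linearity: E[X] = C(118, 3)·p³ ≈ 266916 · 6.0863087e-07 ≈ 0.16245.
Here α = 1, so p = 1/n is exactly at the triangle threshold p ~ 1/n. Asymptotically E[X] → c³/6 = 1³/6 = 1/6 ≈ 0.16667, a bounded constant. In this regime the triangle count is asymptotically Poisson(c³/6).

E[X] ≈ 0.16245; in regime p = Θ(1/n^{1}) E[X] stays bounded (at the triangle threshold p ~ 1/n).


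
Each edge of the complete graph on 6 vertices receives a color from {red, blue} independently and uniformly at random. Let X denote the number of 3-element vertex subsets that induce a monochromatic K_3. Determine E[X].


Let X = Σ_S X_S over the C(6, 3) = 20 subsets S of size 3, where X_S = 1 if the K_3 on S is monochromatic.
For a fixed S, the K_3 on S has C(3, 2) = 3 edges. P[all 3 edges red] = (1/2)^3, and likewise for blue, so P[monochromatic] = 2·(1/2)^3 = 2^{1 − 3} = 1/4.
By linearity: E[X] = C(6, 3) · 2^{1 − 3} = 20 · 1/4 = 5.
Numerically: E[X] ≈ 5.0000.

E[X] = C(6,3)·2^(1−C(3,2)) = 5 ≈ 5.0000.


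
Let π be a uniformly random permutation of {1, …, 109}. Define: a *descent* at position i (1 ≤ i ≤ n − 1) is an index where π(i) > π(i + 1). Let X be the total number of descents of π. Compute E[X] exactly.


Write X = Σ X_I over i = 1, …, 108, with X_I the indicator of one descent.
There are 108 indicators.
For each fixed i, the pair (π(i), π(i+1)) is a uniformly random ordered pair of distinct values from {1, …, 109}; by symmetry P[π(i) > π(i+1)] = 1/2.
By linearity: E[X] = 108 · (1/2) = (109 − 1) · (1/2) = 54 ≈ 54.000.

E[X] = 54 = 54.000.


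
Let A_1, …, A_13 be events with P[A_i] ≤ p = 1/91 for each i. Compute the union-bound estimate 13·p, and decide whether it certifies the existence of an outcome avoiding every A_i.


Union bound: P[∪_{i=1}^{13} A_i] ≤ Σ_i P[A_i] ≤ 13·p = 13·(1/91) = 1/7.
Numerically: 1/7 ≈ 0.1429.
Is 1/7 < 1? YES.
Since P[∪ A_i] ≤ 1/7 < 1, the complement has P[∩ A_i^c] ≥ 1 − 1/7 = 6/7 > 0, so some outcome avoids every A_i.

13·p = 1/7 ≈ 0.1429; existence CERTIFIED by the union bound.


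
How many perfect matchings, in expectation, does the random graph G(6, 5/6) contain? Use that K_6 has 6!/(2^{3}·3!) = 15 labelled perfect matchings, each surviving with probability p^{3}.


K_6 has 6!/(2^{3}·3!) = 15 labelled perfect matchings.
For each such perfect matching H, let X_H = 1 if all 3 edges of H are present in G. Then P[X_H = 1] = p^{3} = (5/6)^{3} = 125/216.
By linearity: E[X] = Σ_H E[X_H] = 15 · p^{3} = 15 · 125/216 = 625/72.
Numerically: E[X] ≈ 8.6806.

E[X] = 15 · (5/6)^{3} = 625/72 ≈ 8.6806.


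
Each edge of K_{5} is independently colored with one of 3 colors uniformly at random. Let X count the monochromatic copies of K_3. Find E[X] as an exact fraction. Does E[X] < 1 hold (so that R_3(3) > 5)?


E[X] = C(5, 3) · 3^{1 − 3} = 10 · 3^{−2} = 10/9.
As a reduced fraction: E[X] = 10/9 ≈ 1.111.
Is E[X] < 1? NO.
Since E[X] ≥ 1, the first-moment bound is inconclusive at n = 5; it does NOT by itself certify R_3(3) > 5.

E[X] = 10/9 ≈ 1.111; E[X] ≥ 1; first-moment method inconclusive here.


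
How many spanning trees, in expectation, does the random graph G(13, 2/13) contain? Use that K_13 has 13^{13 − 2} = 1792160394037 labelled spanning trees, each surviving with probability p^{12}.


K_13 has 13^{13 − 2} = 1792160394037 labelled spanning trees.
For each such spanning tree H, let X_H = 1 if all 12 edges of H are present in G. Then P[X_H = 1] = p^{12} = (2/13)^{12} = 4096/23298085122481.
By linearity: E[X] = Σ_H E[X_H] = 1792160394037 · p^{12} = 1792160394037 · 4096/23298085122481 = 4096/13.
Numerically: E[X] ≈ 315.

E[X] = 1792160394037 · (2/13)^{12} = 4096/13 ≈ 315.


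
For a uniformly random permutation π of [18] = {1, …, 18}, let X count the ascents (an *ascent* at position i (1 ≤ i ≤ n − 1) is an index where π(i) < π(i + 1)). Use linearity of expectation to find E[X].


Write X = Σ X_I over i = 1, …, 17, with X_I the indicator of one ascent.
There are 17 indicators.
For each fixed i, the pair (π(i), π(i+1)) is a uniformly random ordered pair of distinct values from {1, …, 18}; by symmetry P[π(i) < π(i+1)] = 1/2.
By linearity: E[X] = 17 · (1/2) = (18 − 1) · (1/2) = 17/2 ≈ 8.5000.

E[X] = 17/2 = 8.5000.


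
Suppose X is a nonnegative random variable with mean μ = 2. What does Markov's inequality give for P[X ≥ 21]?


μ = E[X] = 2, a = 21.
Markov: P[X ≥ 21] ≤ μ/a = (2)/21 = 2/21.
Numerically: ≈ 0.095.
(Since a = 21 > μ = 2.000, the bound 2/21 is < 1 and informative.)

P[X ≥ 21] ≤ 2/21 ≈ 0.095.


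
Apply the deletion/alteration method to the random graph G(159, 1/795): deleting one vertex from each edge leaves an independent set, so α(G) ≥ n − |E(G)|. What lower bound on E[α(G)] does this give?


E[|E(G)|] = C(159, 2)·p = 12561 · (1/795) = 79/5.
E[α(G)] ≥ n − E[|E(G)|] = 159 − 79/5 = 716/5.
Numerically: ≈ 143.200.
(This is only a lower bound; the true E[α(G)] may be larger.)

E[α(G)] ≥ 716/5 ≈ 143.200.


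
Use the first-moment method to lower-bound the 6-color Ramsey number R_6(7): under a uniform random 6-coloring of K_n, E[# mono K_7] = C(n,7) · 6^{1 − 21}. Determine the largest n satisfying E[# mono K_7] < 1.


We need C(n, 7) · 6^{1 − 21} < 1, i.e. C(n, 7) < 6^{21 − 1} = 3656158440062976.
Check values of n near the boundary:
  n = 567: C(567, 7) = 3601671315933933; 3601671315933933 < 3656158440062976? YES
  n = 568: C(568, 7) = 3646611956239704; 3646611956239704 < 3656158440062976? YES
  n = 569: C(569, 7) = 3692032389858348; 3692032389858348 < 3656158440062976? NO
The largest n with C(n, 7) < 3656158440062976 is n = 568 (where E[X] = 16882462760369/16926659444736 ≈ 0.997). Hence R_6(7) > 568, i.e. R_6(7) ≥ 569.

Largest n = 568; hence R_6(7) > 568.


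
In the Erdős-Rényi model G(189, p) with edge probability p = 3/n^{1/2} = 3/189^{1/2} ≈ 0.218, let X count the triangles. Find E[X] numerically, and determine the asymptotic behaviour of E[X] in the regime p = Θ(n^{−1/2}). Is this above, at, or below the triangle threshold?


Number of potential triangles: C(189, 3) = 1107414.
Each occurs with probability p³ ≈ (0.218)³ ≈ 1.03913e-02.
By linearity: E[X] = C(189, 3)·p³ ≈ 1107414 · 1.03913e-02 ≈ 11507.502.
Since α = 1/2 < 1, p = c/n^{1/2} ≫ 1/n is above the triangle threshold p ~ 1/n. Asymptotically E[X] ~ (c³/6)·n^{3(1−α)} = (3³/6)·n^{1.5} → ∞; triangles are abundant w.h.p.

E[X] ≈ 11507.502; in regime p = Θ(1/n^{1/2}) E[X] diverges (above the triangle threshold p ~ 1/n).


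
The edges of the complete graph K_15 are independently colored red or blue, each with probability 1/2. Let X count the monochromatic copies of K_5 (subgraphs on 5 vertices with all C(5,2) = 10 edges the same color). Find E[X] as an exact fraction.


Let X = Σ_S X_S over the C(15, 5) = 3003 subsets S of size 5, where X_S = 1 if the K_5 on S is monochromatic.
For a fixed S, the K_5 on S has C(5, 2) = 10 edges. P[all 10 edges red] = (1/2)^10, and likewise for blue, so P[monochromatic] = 2·(1/2)^10 = 2^{1 − 10} = 1/512.
By linearity: E[X] = C(15, 5) · 2^{1 − 10} = 3003 · 1/512 = 3003/512.
Numerically: E[X] ≈ 5.865.

E[X] = C(15,5)·2^(1−C(5,2)) = 3003/512 ≈ 5.865.


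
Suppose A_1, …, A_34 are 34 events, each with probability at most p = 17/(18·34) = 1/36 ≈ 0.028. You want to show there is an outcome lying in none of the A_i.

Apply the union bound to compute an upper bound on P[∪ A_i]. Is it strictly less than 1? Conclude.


Union bound: P[∪_{i=1}^{34} A_i] ≤ Σ_i P[A_i] ≤ 34·p = 34·(1/36) = 17/18.
Numerically: 17/18 ≈ 0.944.
Is 17/18 < 1? YES.
Since P[∪ A_i] ≤ 17/18 < 1, the complement has P[∩ A_i^c] ≥ 1 − 17/18 = 1/18 > 0, so some outcome avoids every A_i.

34·p = 17/18 ≈ 0.944; existence CERTIFIED by the union bound.


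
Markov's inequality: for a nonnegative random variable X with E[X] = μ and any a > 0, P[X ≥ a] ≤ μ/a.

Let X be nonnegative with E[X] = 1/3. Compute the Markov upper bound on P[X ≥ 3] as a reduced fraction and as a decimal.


μ = E[X] = 1/3, a = 3.
Markov: P[X ≥ 3] ≤ μ/a = (1/3)/3 = 1/9.
Numerically: ≈ 0.1111.
(Since a = 3 > μ = 0.3333, the bound 1/9 is < 1 and informative.)

P[X ≥ 3] ≤ 1/9 ≈ 0.1111.


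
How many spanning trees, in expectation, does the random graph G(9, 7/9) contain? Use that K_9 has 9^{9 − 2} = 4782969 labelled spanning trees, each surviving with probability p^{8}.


K_9 has 9^{9 − 2} = 4782969 labelled spanning trees.
For each such spanning tree H, let X_H = 1 if all 8 edges of H are present in G. Then P[X_H = 1] = p^{8} = (7/9)^{8} = 5764801/43046721.
By linearity of expectation: E[X] = Σ_H E[X_H] = 4782969 · p^{8} = 4782969 · 5764801/43046721 = 5764801/9.
Numerically: E[X] ≈ 6.4053e+05.

E[X] = 4782969 · (7/9)^{8} = 5764801/9 ≈ 6.4053e+05.


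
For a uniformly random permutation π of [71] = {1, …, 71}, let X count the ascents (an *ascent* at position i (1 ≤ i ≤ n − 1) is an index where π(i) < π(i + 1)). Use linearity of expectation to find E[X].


Write X = Σ X_I over i = 1, …, 70, with X_I the indicator of one ascent.
There are 70 indicators.
For each fixed i, the pair (π(i), π(i+1)) is a uniformly random ordered pair of distinct values from {1, …, 71}; by symmetry P[π(i) < π(i+1)] = 1/2.
By linearity: E[X] = 70 · (1/2) = (71 − 1) · (1/2) = 35 ≈ 35.00000.

E[X] = 35 = 35.00000.


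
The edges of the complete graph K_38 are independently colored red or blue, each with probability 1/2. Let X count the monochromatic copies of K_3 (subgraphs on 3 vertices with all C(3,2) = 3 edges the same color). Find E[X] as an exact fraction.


Let X = Σ_S X_S over the C(38, 3) = 8436 subsets S of size 3, where X_S = 1 if the K_3 on S is monochromatic.
For a fixed S, the K_3 on S has C(3, 2) = 3 edges. P[all 3 edges red] = (1/2)^3, and likewise for blue, so P[monochromatic] = 2·(1/2)^3 = 2^{1 − 3} = 1/4.
By linearity of expectation: E[X] = C(38, 3) · 2^{1 − 3} = 8436 · 1/4 = 2109.
Numerically: E[X] ≈ 2109.0000.

E[X] = C(38,3)·2^(1−C(3,2)) = 2109 ≈ 2109.0000.


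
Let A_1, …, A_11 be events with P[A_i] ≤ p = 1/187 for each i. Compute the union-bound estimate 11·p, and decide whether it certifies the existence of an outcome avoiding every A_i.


Union bound: P[∪_{i=1}^{11} A_i] ≤ Σ_i P[A_i] ≤ 11·p = 11·(1/187) = 1/17.
Numerically: 1/17 ≈ 0.0588235.
Is 1/17 < 1? YES.
Since P[∪ A_i] ≤ 1/17 < 1, the complement has P[∩ A_i^c] ≥ 1 − 1/17 = 16/17 > 0, so some outcome avoids every A_i.

11·p = 1/17 ≈ 0.0588235; existence CERTIFIED by the union bound.


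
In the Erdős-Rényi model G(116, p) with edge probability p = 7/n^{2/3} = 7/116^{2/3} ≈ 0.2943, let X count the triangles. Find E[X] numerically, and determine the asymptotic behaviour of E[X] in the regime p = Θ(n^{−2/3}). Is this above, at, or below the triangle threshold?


Number of potential triangles: C(116, 3) = 253460.
Each occurs with probability p³ ≈ (0.2943)³ ≈ 2.5490488e-02.
By linearity: E[X] = C(116, 3)·p³ ≈ 253460 · 2.5490488e-02 ≈ 6460.81897.
Since α = 2/3 < 1, p = c/n^{2/3} ≫ 1/n is above the triangle threshold p ~ 1/n. Asymptotically E[X] ~ (c³/6)·n^{3(1−α)} = (7³/6)·n^{1} → ∞; triangles are abundant w.h.p.

E[X] ≈ 6460.81897; in regime p = Θ(1/n^{2/3}) E[X] diverges (above the triangle threshold p ~ 1/n).


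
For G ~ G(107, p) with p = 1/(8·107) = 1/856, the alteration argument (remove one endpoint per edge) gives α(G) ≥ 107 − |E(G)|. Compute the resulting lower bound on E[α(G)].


E[|E(G)|] = C(107, 2)·p = 5671 · (1/856) = 53/8.
E[α(G)] ≥ n − E[|E(G)|] = 107 − 53/8 = 803/8.
Numerically: ≈ 100.375.
(This is only a lower bound; the true E[α(G)] may be larger.)

E[α(G)] ≥ 803/8 ≈ 100.375.


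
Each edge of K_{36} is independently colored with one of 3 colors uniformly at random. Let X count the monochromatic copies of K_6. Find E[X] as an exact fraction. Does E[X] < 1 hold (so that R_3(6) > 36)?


E[X] = C(36, 6) · 3^{1 − 15} = 1947792 · 3^{−14} = 1947792/4782969.
As a reduced fraction: E[X] = 649264/1594323 ≈ 0.4072.
Is E[X] < 1? YES.
Since E[X] < 1, there exists a 3-coloring of K_{36} with no monochromatic K_6; hence R_3(6) > 36.

E[X] = 649264/1594323 ≈ 0.4072; E[X] < 1, so R_3(6) > 36.


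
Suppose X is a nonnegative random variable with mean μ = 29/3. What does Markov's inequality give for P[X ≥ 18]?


μ = E[X] = 29/3, a = 18.
Markov: P[X ≥ 18] ≤ μ/a = (29/3)/18 = 29/54.
Numerically: ≈ 0.537037.
(Since a = 18 > μ = 9.666667, the bound 29/54 is < 1 and informative.)

P[X ≥ 18] ≤ 29/54 ≈ 0.537037.


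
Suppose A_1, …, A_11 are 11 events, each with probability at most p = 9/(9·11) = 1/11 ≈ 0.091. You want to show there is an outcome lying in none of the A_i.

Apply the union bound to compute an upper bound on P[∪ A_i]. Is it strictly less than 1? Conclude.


Union bound: P[∪_{i=1}^{11} A_i] ≤ Σ_i P[A_i] ≤ 11·p = 11·(1/11) = 1.
Numerically: 1 ≈ 1.000.
Is 1 < 1? NO.
Since the bound 1 is ≥ 1, the union bound is uninformative here; it does NOT by itself certify existence.

11·p = 1 ≈ 1.000; existence NOT certified by the union bound.


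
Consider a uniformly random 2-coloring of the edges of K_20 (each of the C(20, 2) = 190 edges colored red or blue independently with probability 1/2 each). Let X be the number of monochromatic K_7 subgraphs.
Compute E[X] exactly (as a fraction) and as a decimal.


Let X = Σ_S X_S over the C(20, 7) = 77520 subsets S of size 7, where X_S = 1 if the K_7 on S is monochromatic.
For a fixed S, the K_7 on S has C(7, 2) = 21 edges. P[all 21 edges red] = (1/2)^21, and likewise for blue, so P[monochromatic] = 2·(1/2)^21 = 2^{1 − 21} = 1/1048576.
By linearity of expectation: E[X] = C(20, 7) · 2^{1 − 21} = 77520 · 1/1048576 = 4845/65536.
Numerically: E[X] ≈ 0.07393.

E[X] = C(20,7)·2^(1−C(7,2)) = 4845/65536 ≈ 0.07393.


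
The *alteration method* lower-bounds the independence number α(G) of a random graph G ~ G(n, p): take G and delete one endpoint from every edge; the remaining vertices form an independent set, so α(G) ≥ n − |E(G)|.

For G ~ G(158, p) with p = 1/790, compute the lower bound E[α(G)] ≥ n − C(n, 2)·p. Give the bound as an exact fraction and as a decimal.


E[|E(G)|] = C(158, 2)·p = 12403 · (1/790) = 157/10.
E[α(G)] ≥ n − E[|E(G)|] = 158 − 157/10 = 1423/10.
Numerically: ≈ 142.30000.
(This is only a lower bound; the true E[α(G)] may be larger.)

E[α(G)] ≥ 1423/10 ≈ 142.30000.


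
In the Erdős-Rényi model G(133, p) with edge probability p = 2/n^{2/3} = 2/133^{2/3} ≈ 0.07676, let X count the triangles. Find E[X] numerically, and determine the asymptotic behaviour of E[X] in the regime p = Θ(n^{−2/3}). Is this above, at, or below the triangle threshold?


Number of potential triangles: C(133, 3) = 383306.
Each occurs with probability p³ ≈ (0.07676)³ ≈ 4.522585e-04.
By linearity: E[X] = C(133, 3)·p³ ≈ 383306 · 4.522585e-04 ≈ 173.3534.
Since α = 2/3 < 1, p = c/n^{2/3} ≫ 1/n is above the triangle threshold p ~ 1/n. Asymptotically E[X] ~ (c³/6)·n^{3(1−α)} = (2³/6)·n^{1} → ∞; triangles are abundant w.h.p.

E[X] ≈ 173.3534; in regime p = Θ(1/n^{2/3}) E[X] diverges (above the triangle threshold p ~ 1/n).


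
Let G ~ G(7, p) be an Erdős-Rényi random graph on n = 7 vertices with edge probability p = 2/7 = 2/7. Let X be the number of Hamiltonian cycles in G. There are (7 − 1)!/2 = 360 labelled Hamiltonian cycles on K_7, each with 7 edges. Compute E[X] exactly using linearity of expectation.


K_7 has (7 − 1)!/2 = 360 labelled Hamiltonian cycles.
For each such Hamiltonian cycle H, let X_H = 1 if all 7 edges of H are present in G. Then P[X_H = 1] = p^{7} = (2/7)^{7} = 128/823543.
By linearity: E[X] = Σ_H E[X_H] = 360 · p^{7} = 360 · 128/823543 = 46080/823543.
Numerically: E[X] ≈ 0.055953.

E[X] = 360 · (2/7)^{7} = 46080/823543 ≈ 0.055953.


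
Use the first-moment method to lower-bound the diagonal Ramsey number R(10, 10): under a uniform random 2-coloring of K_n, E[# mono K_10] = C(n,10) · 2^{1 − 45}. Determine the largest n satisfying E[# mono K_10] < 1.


We need C(n, 10) · 2^{1 − 45} < 1, i.e. C(n, 10) < 2^{45 − 1} = 17592186044416.
Check values of n near the boundary:
  n = 96: C(96, 10) = 11279926456656; 11279926456656 < 17592186044416? YES
  n = 97: C(97, 10) = 12576469727536; 12576469727536 < 17592186044416? YES
  n = 98: C(98, 10) = 14005614014756; 14005614014756 < 17592186044416? YES
  n = 99: C(99, 10) = 15579278510796; 15579278510796 < 17592186044416? YES
  n = 100: C(100, 10) = 17310309456440; 17310309456440 < 17592186044416? YES
  n = 101: C(101, 10) = 19212541264840; 19212541264840 < 17592186044416? NO
The largest n with C(n, 10) < 17592186044416 is n = 100 (where E[X] = 2163788682055/2199023255552 ≈ 0.984). Hence R(10, 10) > 100, i.e. R(10, 10) ≥ 101.

Largest n = 100; hence R(10, 10) > 100.


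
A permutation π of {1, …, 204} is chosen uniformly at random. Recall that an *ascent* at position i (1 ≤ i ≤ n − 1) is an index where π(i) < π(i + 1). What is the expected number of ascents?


Write X = Σ X_I over i = 1, …, 203, with X_I the indicator of one ascent.
There are 203 indicators.
For each fixed i, the pair (π(i), π(i+1)) is a uniformly random ordered pair of distinct values from {1, …, 204}; by symmetry P[π(i) < π(i+1)] = 1/2.
By linearity: E[X] = 203 · (1/2) = (204 − 1) · (1/2) = 203/2 ≈ 101.50000.

E[X] = 203/2 = 101.50000.


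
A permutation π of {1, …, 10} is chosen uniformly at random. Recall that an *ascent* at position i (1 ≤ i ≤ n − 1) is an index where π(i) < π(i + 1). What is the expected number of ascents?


Write X = Σ X_I over i = 1, …, 9, with X_I the indicator of one ascent.
There are 9 indicators.
For each fixed i, the pair (π(i), π(i+1)) is a uniformly random ordered pair of distinct values from {1, …, 10}; by symmetry P[π(i) < π(i+1)] = 1/2.
By linearity: E[X] = 9 · (1/2) = (10 − 1) · (1/2) = 9/2 ≈ 4.500000.

E[X] = 9/2 = 4.500000.


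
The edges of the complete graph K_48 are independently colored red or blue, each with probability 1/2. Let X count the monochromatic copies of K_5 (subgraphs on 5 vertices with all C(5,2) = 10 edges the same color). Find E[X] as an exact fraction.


Let X = Σ_S X_S over the C(48, 5) = 1712304 subsets S of size 5, where X_S = 1 if the K_5 on S is monochromatic.
For a fixed S, the K_5 on S has C(5, 2) = 10 edges. P[all 10 edges red] = (1/2)^10, and likewise for blue, so P[monochromatic] = 2·(1/2)^10 = 2^{1 − 10} = 1/512.
By linearity of expectation: E[X] = C(48, 5) · 2^{1 − 10} = 1712304 · 1/512 = 107019/32.
Numerically: E[X] ≈ 3344.343750.

E[X] = C(48,5)·2^(1−C(5,2)) = 107019/32 ≈ 3344.343750.


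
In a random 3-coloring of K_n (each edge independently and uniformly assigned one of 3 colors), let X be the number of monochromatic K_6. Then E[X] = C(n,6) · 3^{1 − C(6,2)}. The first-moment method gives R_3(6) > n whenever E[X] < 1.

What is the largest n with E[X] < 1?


We need C(n, 6) · 3^{1 − 15} < 1, i.e. C(n, 6) < 3^{15 − 1} = 4782969.
Check values of n near the boundary:
  n = 37: C(37, 6) = 2324784; 2324784 < 4782969? YES
  n = 38: C(38, 6) = 2760681; 2760681 < 4782969? YES
  n = 39: C(39, 6) = 3262623; 3262623 < 4782969? YES
  n = 40: C(40, 6) = 3838380; 3838380 < 4782969? YES
  n = 41: C(41, 6) = 4496388; 4496388 < 4782969? YES
  n = 42: C(42, 6) = 5245786; 5245786 < 4782969? NO
  n = 43: C(43, 6) = 6096454; 6096454 < 4782969? NO
The largest n with C(n, 6) < 4782969 is n = 41 (where E[X] = 1498796/1594323 ≈ 0.94008). Hence R_3(6) > 41, i.e. R_3(6) ≥ 42.

Largest n = 41; hence R_3(6) > 41.


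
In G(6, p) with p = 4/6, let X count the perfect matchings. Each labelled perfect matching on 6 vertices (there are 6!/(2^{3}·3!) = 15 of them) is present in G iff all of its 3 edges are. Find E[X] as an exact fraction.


K_6 has 6!/(2^{3}·3!) = 15 labelled perfect matchings.
For each such perfect matching H, let X_H = 1 if all 3 edges of H are present in G. Then P[X_H = 1] = p^{3} = (2/3)^{3} = 8/27.
By linearity of expectation: E[X] = Σ_H E[X_H] = 15 · p^{3} = 15 · 8/27 = 40/9.
Numerically: E[X] ≈ 4.44444.

E[X] = 15 · (2/3)^{3} = 40/9 ≈ 4.44444.


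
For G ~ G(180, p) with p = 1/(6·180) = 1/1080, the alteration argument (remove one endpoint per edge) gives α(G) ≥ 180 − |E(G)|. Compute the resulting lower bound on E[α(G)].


E[|E(G)|] = C(180, 2)·p = 16110 · (1/1080) = 179/12.
E[α(G)] ≥ n − E[|E(G)|] = 180 − 179/12 = 1981/12.
Numerically: ≈ 165.083.
(This is only a lower bound; the true E[α(G)] may be larger.)

E[α(G)] ≥ 1981/12 ≈ 165.083.


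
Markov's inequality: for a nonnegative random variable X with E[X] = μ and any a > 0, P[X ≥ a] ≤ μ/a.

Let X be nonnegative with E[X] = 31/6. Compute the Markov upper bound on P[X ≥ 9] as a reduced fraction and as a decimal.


μ = E[X] = 31/6, a = 9.
Markov: P[X ≥ 9] ≤ μ/a = (31/6)/9 = 31/54.
Numerically: ≈ 0.5741.
(Since a = 9 > μ = 5.1667, the bound 31/54 is < 1 and informative.)

P[X ≥ 9] ≤ 31/54 ≈ 0.5741.


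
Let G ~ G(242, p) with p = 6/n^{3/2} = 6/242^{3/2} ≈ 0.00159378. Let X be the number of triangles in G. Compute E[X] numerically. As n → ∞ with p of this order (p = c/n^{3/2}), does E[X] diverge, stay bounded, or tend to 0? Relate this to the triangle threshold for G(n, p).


Number of potential triangles: C(242, 3) = 2332880.
Each occurs with probability p³ ≈ (0.00159378)³ ≈ 4.04841107e-09.
By linearity: E[X] = C(242, 3)·p³ ≈ 2332880 · 4.04841107e-09 ≈ 0.009444.
Since α = 3/2 > 1, p = c/n^{3/2} = o(1/n) is below the triangle threshold p ~ 1/n. Asymptotically E[X] ~ (c³/6)·n^{3(1−α)} = (6³/6)·n^{-1.5} → 0, so by Markov's inequality G has no triangles w.h.p.

E[X] ≈ 0.009444; in regime p = Θ(1/n^{3/2}) E[X] tends to 0 (below the triangle threshold p ~ 1/n).


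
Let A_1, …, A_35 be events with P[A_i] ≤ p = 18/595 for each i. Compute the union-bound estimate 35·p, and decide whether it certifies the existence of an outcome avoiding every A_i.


Union bound: P[∪_{i=1}^{35} A_i] ≤ Σ_i P[A_i] ≤ 35·p = 35·(18/595) = 18/17.
Numerically: 18/17 ≈ 1.059.
Is 18/17 < 1? NO.
Since the bound 18/17 is ≥ 1, the union bound is uninformative here; it does NOT by itself certify existence.

35·p = 18/17 ≈ 1.059; existence NOT certified by the union bound.


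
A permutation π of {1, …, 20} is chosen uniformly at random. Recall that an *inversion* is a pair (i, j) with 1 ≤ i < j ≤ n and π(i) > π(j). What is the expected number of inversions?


Write X = Σ X_I over the C(20, 2) = 190 pairs i < j, with X_I the indicator of one inversion.
There are 190 indicators.
For each fixed pair i < j, the values π(i) and π(j) are two distinct elements of {1, …, 20} in uniformly random order; by symmetry P[π(i) > π(j)] = 1/2.
By linearity: E[X] = 190 · (1/2) = C(20, 2) · (1/2) = 190/2 = 95 ≈ 95.0000.

E[X] = 95 = 95.0000.


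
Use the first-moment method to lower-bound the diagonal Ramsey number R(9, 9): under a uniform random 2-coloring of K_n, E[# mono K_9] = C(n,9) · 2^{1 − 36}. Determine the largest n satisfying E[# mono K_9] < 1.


We need C(n, 9) · 2^{1 − 36} < 1, i.e. C(n, 9) < 2^{36 − 1} = 34359738368.
Check values of n near the boundary:
  n = 59: C(59, 9) = 12565671261; 12565671261 < 34359738368? YES
  n = 60: C(60, 9) = 14783142660; 14783142660 < 34359738368? YES
  n = 61: C(61, 9) = 17341763505; 17341763505 < 34359738368? YES
  n = 62: C(62, 9) = 20286591270; 20286591270 < 34359738368? YES
  n = 63: C(63, 9) = 23667689815; 23667689815 < 34359738368? YES
  n = 64: C(64, 9) = 27540584512; 27540584512 < 34359738368? YES
  n = 65: C(65, 9) = 31966749880; 31966749880 < 34359738368? YES
  n = 66: C(66, 9) = 37014131440; 37014131440 < 34359738368? NO
The largest n with C(n, 9) < 34359738368 is n = 65 (where E[X] = 3995843735/4294967296 ≈ 0.930355). Hence R(9, 9) > 65, i.e. R(9, 9) ≥ 66.

Largest n = 65; hence R(9, 9) > 65.


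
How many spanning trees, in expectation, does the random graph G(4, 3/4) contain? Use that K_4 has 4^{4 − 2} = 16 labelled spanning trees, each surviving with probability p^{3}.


K_4 has 4^{4 − 2} = 16 labelled spanning trees.
For each such spanning tree H, let X_H = 1 if all 3 edges of H are present in G. Then P[X_H = 1] = p^{3} = (3/4)^{3} = 27/64.
Summing the indicators: E[X] = Σ_H E[X_H] = 16 · p^{3} = 16 · 27/64 = 27/4.
Numerically: E[X] ≈ 6.75.

E[X] = 16 · (3/4)^{3} = 27/4 ≈ 6.75.


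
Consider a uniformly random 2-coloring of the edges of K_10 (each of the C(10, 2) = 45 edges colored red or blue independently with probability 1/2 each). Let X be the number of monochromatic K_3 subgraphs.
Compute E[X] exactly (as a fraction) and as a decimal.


Let X = Σ_S X_S over the C(10, 3) = 120 subsets S of size 3, where X_S = 1 if the K_3 on S is monochromatic.
For a fixed S, the K_3 on S has C(3, 2) = 3 edges. P[all 3 edges red] = (1/2)^3, and likewise for blue, so P[monochromatic] = 2·(1/2)^3 = 2^{1 − 3} = 1/4.
By linearity of expectation: E[X] = C(10, 3) · 2^{1 − 3} = 120 · 1/4 = 30.
Numerically: E[X] ≈ 30.0000.

E[X] = C(10,3)·2^(1−C(3,2)) = 30 ≈ 30.0000.


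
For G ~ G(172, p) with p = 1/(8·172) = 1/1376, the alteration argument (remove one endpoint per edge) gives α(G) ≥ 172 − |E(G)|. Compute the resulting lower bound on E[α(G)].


E[|E(G)|] = C(172, 2)·p = 14706 · (1/1376) = 171/16.
E[α(G)] ≥ n − E[|E(G)|] = 172 − 171/16 = 2581/16.
Numerically: ≈ 161.312.
(This is only a lower bound; the true E[α(G)] may be larger.)

E[α(G)] ≥ 2581/16 ≈ 161.312.


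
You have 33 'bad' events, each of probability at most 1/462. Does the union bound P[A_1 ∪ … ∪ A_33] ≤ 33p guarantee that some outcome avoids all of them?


Union bound: P[∪_{i=1}^{33} A_i] ≤ Σ_i P[A_i] ≤ 33·p = 33·(1/462) = 1/14.
Numerically: 1/14 ≈ 0.0714.
Is 1/14 < 1? YES.
Since P[∪ A_i] ≤ 1/14 < 1, the complement has P[∩ A_i^c] ≥ 1 − 1/14 = 13/14 > 0, so some outcome avoids every A_i.

33·p = 1/14 ≈ 0.0714; existence CERTIFIED by the union bound.


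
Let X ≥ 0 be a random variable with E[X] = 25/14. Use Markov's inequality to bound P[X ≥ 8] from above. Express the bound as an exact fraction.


μ = E[X] = 25/14, a = 8.
Markov: P[X ≥ 8] ≤ μ/a = (25/14)/8 = 25/112.
Numerically: ≈ 0.22321.
(Since a = 8 > μ = 1.78571, the bound 25/112 is < 1 and informative.)

P[X ≥ 8] ≤ 25/112 ≈ 0.22321.


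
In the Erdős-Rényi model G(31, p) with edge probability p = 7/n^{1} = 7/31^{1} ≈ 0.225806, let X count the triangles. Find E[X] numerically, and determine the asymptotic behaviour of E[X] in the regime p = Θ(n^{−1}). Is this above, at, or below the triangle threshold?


Number of potential triangles: C(31, 3) = 4495.
Each occurs with probability p³ ≈ (0.225806)³ ≈ 1.15135444e-02.
By linearity: E[X] = C(31, 3)·p³ ≈ 4495 · 1.15135444e-02 ≈ 51.753382.
Here α = 1, so p = 7/n is exactly at the triangle threshold p ~ 1/n. Asymptotically E[X] → c³/6 = 7³/6 = 343/6 ≈ 57.166667, a bounded constant. In this regime the triangle count is asymptotically Poisson(c³/6).

E[X] ≈ 51.753382; in regime p = Θ(1/n^{1}) E[X] stays bounded (at the triangle threshold p ~ 1/n).


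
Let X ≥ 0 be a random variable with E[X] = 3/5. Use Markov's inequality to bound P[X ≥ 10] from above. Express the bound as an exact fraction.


μ = E[X] = 3/5, a = 10.
Markov: P[X ≥ 10] ≤ μ/a = (3/5)/10 = 3/50.
Numerically: ≈ 0.060.
(Since a = 10 > μ = 0.600, the bound 3/50 is < 1 and informative.)

P[X ≥ 10] ≤ 3/50 ≈ 0.060.


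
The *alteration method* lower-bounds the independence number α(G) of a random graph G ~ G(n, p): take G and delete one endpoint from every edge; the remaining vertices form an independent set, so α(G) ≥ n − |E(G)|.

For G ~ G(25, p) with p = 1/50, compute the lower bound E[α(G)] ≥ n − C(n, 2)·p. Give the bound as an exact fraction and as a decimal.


E[|E(G)|] = C(25, 2)·p = 300 · (1/50) = 6.
E[α(G)] ≥ n − E[|E(G)|] = 25 − 6 = 19.
Numerically: ≈ 19.00000.
(This is only a lower bound; the true E[α(G)] may be larger.)

E[α(G)] ≥ 19 ≈ 19.00000.


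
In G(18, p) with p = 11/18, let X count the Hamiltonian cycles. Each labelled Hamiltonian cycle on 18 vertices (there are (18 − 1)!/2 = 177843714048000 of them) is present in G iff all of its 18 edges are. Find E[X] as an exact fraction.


K_18 has (18 − 1)!/2 = 177843714048000 labelled Hamiltonian cycles.
For each such Hamiltonian cycle H, let X_H = 1 if all 18 edges of H are present in G. Then P[X_H = 1] = p^{18} = (11/18)^{18} = 5559917313492231481/39346408075296537575424.
By linearity: E[X] = Σ_H E[X_H] = 177843714048000 · p^{18} = 177843714048000 · 5559917313492231481/39346408075296537575424 = 82786473808235140223154875/3294258113514384.
Numerically: E[X] ≈ 2.5131e+10.

E[X] = 177843714048000 · (11/18)^{18} = 82786473808235140223154875/3294258113514384 ≈ 2.5131e+10.


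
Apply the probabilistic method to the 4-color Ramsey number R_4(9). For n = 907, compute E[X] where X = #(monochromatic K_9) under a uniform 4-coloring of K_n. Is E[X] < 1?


E[X] = C(907, 9) · 4^{1 − 36} = 1100045734961417331175 · 4^{−35} = 1100045734961417331175/1180591620717411303424.
As a reduced fraction: E[X] = 1100045734961417331175/1180591620717411303424 ≈ 0.9317750.
Is E[X] < 1? YES.
Since E[X] < 1, there exists a 4-coloring of K_{907} with no monochromatic K_9; hence R_4(9) > 907.

E[X] = 1100045734961417331175/1180591620717411303424 ≈ 0.9317750; E[X] < 1, so R_4(9) > 907.


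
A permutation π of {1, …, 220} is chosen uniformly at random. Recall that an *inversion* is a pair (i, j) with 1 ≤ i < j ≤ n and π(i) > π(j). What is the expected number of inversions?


Write X = Σ X_I over the C(220, 2) = 24090 pairs i < j, with X_I the indicator of one inversion.
There are 24090 indicators.
For each fixed pair i < j, the values π(i) and π(j) are two distinct elements of {1, …, 220} in uniformly random order; by symmetry P[π(i) > π(j)] = 1/2.
By linearity: E[X] = 24090 · (1/2) = C(220, 2) · (1/2) = 24090/2 = 12045 ≈ 12045.000000.

E[X] = 12045 = 12045.000000.


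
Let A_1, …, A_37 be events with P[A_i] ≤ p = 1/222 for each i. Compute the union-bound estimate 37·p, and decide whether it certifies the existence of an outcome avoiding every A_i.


Union bound: P[∪_{i=1}^{37} A_i] ≤ Σ_i P[A_i] ≤ 37·p = 37·(1/222) = 1/6.
Numerically: 1/6 ≈ 0.16667.
Is 1/6 < 1? YES.
Since P[∪ A_i] ≤ 1/6 < 1, the complement has P[∩ A_i^c] ≥ 1 − 1/6 = 5/6 > 0, so some outcome avoids every A_i.

37·p = 1/6 ≈ 0.16667; existence CERTIFIED by the union bound.


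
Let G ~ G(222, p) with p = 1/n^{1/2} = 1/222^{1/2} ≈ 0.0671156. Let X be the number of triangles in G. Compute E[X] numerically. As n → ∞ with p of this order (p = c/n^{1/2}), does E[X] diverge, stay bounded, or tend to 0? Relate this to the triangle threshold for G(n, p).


Number of potential triangles: C(222, 3) = 1798940.
Each occurs with probability p³ ≈ (0.0671156)³ ≈ 3.02322547e-04.
By linearity: E[X] = C(222, 3)·p³ ≈ 1798940 · 3.02322547e-04 ≈ 543.860123.
Since α = 1/2 < 1, p = c/n^{1/2} ≫ 1/n is above the triangle threshold p ~ 1/n. Asymptotically E[X] ~ (c³/6)·n^{3(1−α)} = (1³/6)·n^{1.5} → ∞; triangles are abundant w.h.p.

E[X] ≈ 543.860123; in regime p = Θ(1/n^{1/2}) E[X] diverges (above the triangle threshold p ~ 1/n).


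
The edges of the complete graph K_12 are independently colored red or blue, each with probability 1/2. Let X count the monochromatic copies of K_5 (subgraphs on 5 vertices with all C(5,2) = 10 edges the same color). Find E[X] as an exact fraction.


Let X = Σ_S X_S over the C(12, 5) = 792 subsets S of size 5, where X_S = 1 if the K_5 on S is monochromatic.
For a fixed S, the K_5 on S has C(5, 2) = 10 edges. P[all 10 edges red] = (1/2)^10, and likewise for blue, so P[monochromatic] = 2·(1/2)^10 = 2^{1 − 10} = 1/512.
By linearity of expectation: E[X] = C(12, 5) · 2^{1 − 10} = 792 · 1/512 = 99/64.
Numerically: E[X] ≈ 1.54688.

E[X] = C(12,5)·2^(1−C(5,2)) = 99/64 ≈ 1.54688.


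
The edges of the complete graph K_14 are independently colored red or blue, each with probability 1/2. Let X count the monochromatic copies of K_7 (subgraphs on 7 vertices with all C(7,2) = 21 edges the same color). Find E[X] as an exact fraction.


Let X = Σ_S X_S over the C(14, 7) = 3432 subsets S of size 7, where X_S = 1 if the K_7 on S is monochromatic.
For a fixed S, the K_7 on S has C(7, 2) = 21 edges. P[all 21 edges red] = (1/2)^21, and likewise for blue, so P[monochromatic] = 2·(1/2)^21 = 2^{1 − 21} = 1/1048576.
By linearity of expectation: E[X] = C(14, 7) · 2^{1 − 21} = 3432 · 1/1048576 = 429/131072.
Numerically: E[X] ≈ 0.00327.

E[X] = C(14,7)·2^(1−C(7,2)) = 429/131072 ≈ 0.00327.


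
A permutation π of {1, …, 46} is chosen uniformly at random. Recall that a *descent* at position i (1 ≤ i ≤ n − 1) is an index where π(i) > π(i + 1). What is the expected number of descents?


Write X = Σ X_I over i = 1, …, 45, with X_I the indicator of one descent.
There are 45 indicators.
For each fixed i, the pair (π(i), π(i+1)) is a uniformly random ordered pair of distinct values from {1, …, 46}; by symmetry P[π(i) > π(i+1)] = 1/2.
By linearity: E[X] = 45 · (1/2) = (46 − 1) · (1/2) = 45/2 ≈ 22.5000.

E[X] = 45/2 = 22.5000.


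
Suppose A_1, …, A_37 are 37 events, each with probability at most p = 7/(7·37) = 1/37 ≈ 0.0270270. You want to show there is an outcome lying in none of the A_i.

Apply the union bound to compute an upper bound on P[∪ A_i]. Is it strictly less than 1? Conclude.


Union bound: P[∪_{i=1}^{37} A_i] ≤ Σ_i P[A_i] ≤ 37·p = 37·(1/37) = 1.
Numerically: 1 ≈ 1.0000000.
Is 1 < 1? NO.
Since the bound 1 is ≥ 1, the union bound is uninformative here; it does NOT by itself certify existence.

37·p = 1 ≈ 1.0000000; existence NOT certified by the union bound.
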